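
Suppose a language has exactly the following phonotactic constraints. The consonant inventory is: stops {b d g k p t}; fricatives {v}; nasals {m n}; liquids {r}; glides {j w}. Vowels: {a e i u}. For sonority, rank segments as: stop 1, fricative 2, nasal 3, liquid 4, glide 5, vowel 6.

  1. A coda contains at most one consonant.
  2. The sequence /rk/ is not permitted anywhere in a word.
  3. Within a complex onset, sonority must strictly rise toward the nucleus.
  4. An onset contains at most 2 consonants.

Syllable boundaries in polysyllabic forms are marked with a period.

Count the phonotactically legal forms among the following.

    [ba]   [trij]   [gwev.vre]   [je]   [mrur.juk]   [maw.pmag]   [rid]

[ba] — σ1 onset /b/, coda /∅/ ok → phonotactically legal
[trij] — σ1 onset /tr/ (1→4 rises), coda /j/ ok → phonotactically legal
[gwev.vre] — σ1 onset /gw/ (1→5 rises), coda /v/ ok; σ2 onset /vr/ (2→4 rises), coda /∅/ ok → phonotactically legal
[je] — σ1 onset /j/, coda /∅/ ok → phonotactically legal
[mrur.juk] — σ1 onset /mr/ (3→4 rises), coda /r/ ok; σ2 onset /j/, coda /k/ ok → phonotactically legal
[maw.pmag] — σ1 onset /m/, coda /w/ ok; σ2 onset /pm/ (1→3 rises), coda /g/ ok → phonotactically legal
[rid] — σ1 onset /r/, coda /d/ ok → phonotactically legal
Phonotactically legal: [ba], [trij], [gwev.vre], [je], [mrur.juk], [maw.pmag], [rid] → 7.

7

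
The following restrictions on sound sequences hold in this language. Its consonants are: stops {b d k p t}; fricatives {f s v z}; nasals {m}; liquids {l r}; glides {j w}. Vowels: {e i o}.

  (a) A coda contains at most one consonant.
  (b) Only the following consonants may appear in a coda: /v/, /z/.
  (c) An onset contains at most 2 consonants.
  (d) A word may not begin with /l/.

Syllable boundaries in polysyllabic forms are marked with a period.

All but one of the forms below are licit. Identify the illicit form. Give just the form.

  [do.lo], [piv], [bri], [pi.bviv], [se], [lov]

[do.lo] — σ1 onset /d/, coda /∅/ ok; σ2 onset /l/, coda /∅/ ok → licit
[piv] — σ1 onset /p/, coda /v/ ok → licit
[bri] — σ1 onset /br/ (2C), coda /∅/ ok → licit
[pi.bviv] — σ1 onset /p/, coda /∅/ ok; σ2 onset /bv/ (2C), coda /v/ ok → licit
[se] — σ1 onset /s/, coda /∅/ ok → licit
[lov] — violates constraint (d): word begins with /l/ → illicit

[lov]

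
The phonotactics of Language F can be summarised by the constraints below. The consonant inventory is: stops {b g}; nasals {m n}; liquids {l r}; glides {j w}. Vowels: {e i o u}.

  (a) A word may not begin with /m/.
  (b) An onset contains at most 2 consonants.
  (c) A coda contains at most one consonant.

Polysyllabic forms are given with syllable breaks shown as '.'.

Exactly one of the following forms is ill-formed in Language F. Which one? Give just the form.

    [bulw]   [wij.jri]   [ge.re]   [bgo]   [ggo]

[bulw]

[bulw] — violates constraint (c): syllable 1 coda /lw/ has 2 consonants (> 1) → ill-formed
[wij.jri] — σ1 onset /w/, coda /j/ ok; σ2 onset /jr/ (2C), coda /∅/ ok → well-formed
[ge.re] — σ1 onset /g/, coda /∅/ ok; σ2 onset /r/, coda /∅/ ok → well-formed
[bgo] — σ1 onset /bg/ (2C), coda /∅/ ok → well-formed
[ggo] — σ1 onset /gg/ (2C), coda /∅/ ok → well-formed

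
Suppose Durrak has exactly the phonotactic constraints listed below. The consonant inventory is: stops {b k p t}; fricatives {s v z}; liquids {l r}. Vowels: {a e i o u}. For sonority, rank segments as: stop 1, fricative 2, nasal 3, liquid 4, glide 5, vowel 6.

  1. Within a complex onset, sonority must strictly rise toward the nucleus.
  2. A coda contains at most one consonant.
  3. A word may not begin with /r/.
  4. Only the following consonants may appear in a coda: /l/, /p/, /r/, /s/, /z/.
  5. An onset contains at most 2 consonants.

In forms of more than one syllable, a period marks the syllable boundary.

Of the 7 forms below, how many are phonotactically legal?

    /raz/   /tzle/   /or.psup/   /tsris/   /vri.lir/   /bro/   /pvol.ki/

/raz/ — violates constraint 3: word begins with /r/ → phonotactically illegal
/tzle/ — violates constraint 5: syllable 1 onset /tzl/ has 3 consonants (> 2) → phonotactically illegal
/or.psup/ — σ1 onset /∅/, coda /r/ ok; σ2 onset /ps/ (1→2 rises), coda /p/ ok → phonotactically legal
/tsris/ — violates constraint 5: syllable 1 onset /tsr/ has 3 consonants (> 2) → phonotactically illegal
/vri.lir/ — σ1 onset /vr/ (2→4 rises), coda /∅/ ok; σ2 onset /l/, coda /r/ ok → phonotactically legal
/bro/ — σ1 onset /br/ (1→4 rises), coda /∅/ ok → phonotactically legal
/pvol.ki/ — σ1 onset /pv/ (1→2 rises), coda /l/ ok; σ2 onset /k/, coda /∅/ ok → phonotactically legal
Phonotactically legal: /or.psup/, /vri.lir/, /bro/, /pvol.ki/ → 4.

4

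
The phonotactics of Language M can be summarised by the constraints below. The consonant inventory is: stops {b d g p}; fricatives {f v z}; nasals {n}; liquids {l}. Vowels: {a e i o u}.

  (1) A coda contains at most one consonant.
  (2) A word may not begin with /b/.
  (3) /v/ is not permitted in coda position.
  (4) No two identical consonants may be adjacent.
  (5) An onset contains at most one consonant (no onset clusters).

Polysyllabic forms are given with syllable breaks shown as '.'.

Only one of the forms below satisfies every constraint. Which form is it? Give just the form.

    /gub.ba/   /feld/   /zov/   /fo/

/gub.ba/ — violates constraint 4: adjacent identical consonants /bb/ → phonotactically illegal
/feld/ — violates constraint 1: syllable 1 coda /ld/ has 2 consonants (> 1) → phonotactically illegal
/zov/ — violates constraint 3: syllable 1 coda contains /v/ → phonotactically illegal
/fo/ — σ1 onset /f/, coda /∅/ ok → phonotactically legal

/fo/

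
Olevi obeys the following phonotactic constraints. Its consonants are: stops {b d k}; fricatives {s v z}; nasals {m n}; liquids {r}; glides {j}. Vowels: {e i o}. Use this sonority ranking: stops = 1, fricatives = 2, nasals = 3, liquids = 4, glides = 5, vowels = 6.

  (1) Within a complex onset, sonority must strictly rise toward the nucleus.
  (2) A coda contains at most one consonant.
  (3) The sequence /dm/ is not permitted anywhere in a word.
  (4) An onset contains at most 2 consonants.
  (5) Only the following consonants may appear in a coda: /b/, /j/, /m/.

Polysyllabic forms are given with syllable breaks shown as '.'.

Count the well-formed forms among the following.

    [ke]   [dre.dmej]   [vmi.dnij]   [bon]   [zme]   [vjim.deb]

4

[ke] — σ1 onset /k/, coda /∅/ ok → well-formed
[dre.dmej] — violates constraint 3: contains banned sequence /dm/ → ill-formed
[vmi.dnij] — σ1 onset /vm/ (2→3 rises), coda /∅/ ok; σ2 onset /dn/ (1→3 rises), coda /j/ ok → well-formed
[bon] — violates constraint 5: syllable 1 coda contains /n/, which is not a licensed coda consonant → ill-formed
[zme] — σ1 onset /zm/ (2→3 rises), coda /∅/ ok → well-formed
[vjim.deb] — σ1 onset /vj/ (2→5 rises), coda /m/ ok; σ2 onset /d/, coda /b/ ok → well-formed
Well-formed: [ke], [vmi.dnij], [zme], [vjim.deb] → 4.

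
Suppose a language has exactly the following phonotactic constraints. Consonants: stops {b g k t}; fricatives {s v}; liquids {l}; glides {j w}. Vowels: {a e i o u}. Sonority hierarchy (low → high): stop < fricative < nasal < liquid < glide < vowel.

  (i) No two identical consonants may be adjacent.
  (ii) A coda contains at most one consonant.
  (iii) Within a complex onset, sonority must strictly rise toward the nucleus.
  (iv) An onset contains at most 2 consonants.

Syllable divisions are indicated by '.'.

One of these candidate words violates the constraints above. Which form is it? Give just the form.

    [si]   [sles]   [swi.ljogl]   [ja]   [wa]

[si] — σ1 onset /s/, coda /∅/ ok → permitted
[sles] — σ1 onset /sl/ (2→4 rises), coda /s/ ok → permitted
[swi.ljogl] — violates constraint (ii): syllable 2 coda /gl/ has 2 consonants (> 1) → not permitted
[ja] — σ1 onset /j/, coda /∅/ ok → permitted
[wa] — σ1 onset /w/, coda /∅/ ok → permitted

[swi.ljogl]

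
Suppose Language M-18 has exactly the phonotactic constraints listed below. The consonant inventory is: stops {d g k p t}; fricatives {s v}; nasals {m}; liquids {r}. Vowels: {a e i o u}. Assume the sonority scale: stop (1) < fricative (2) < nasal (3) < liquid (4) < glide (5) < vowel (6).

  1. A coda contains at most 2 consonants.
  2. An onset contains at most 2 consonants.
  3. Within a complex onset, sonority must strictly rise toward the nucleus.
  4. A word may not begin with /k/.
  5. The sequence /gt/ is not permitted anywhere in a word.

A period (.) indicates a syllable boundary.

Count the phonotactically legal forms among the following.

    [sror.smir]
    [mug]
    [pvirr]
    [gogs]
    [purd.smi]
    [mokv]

6

[sror.smir] — σ1 onset /sr/ (2→4 rises), coda /r/ ok; σ2 onset /sm/ (2→3 rises), coda /r/ ok → phonotactically legal
[mug] — σ1 onset /m/, coda /g/ ok → phonotactically legal
[pvirr] — σ1 onset /pv/ (1→2 rises), coda /rr/ (2C) ok → phonotactically legal
[gogs] — σ1 onset /g/, coda /gs/ (2C) ok → phonotactically legal
[purd.smi] — σ1 onset /p/, coda /rd/ (2C) ok; σ2 onset /sm/ (2→3 rises), coda /∅/ ok → phonotactically legal
[mokv] — σ1 onset /m/, coda /kv/ (2C) ok → phonotactically legal
Phonotactically legal: [sror.smir], [mug], [pvirr], [gogs], [purd.smi], [mokv] → 6.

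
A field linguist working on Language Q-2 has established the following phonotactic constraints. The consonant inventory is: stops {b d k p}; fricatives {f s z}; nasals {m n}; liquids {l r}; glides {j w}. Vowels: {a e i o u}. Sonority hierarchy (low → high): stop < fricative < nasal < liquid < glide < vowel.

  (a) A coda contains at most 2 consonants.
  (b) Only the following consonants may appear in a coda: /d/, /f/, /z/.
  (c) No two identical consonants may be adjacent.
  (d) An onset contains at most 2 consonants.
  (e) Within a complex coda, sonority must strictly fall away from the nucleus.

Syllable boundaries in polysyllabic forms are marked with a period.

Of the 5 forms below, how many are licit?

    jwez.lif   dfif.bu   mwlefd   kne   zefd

jwez.lif — σ1 onset /jw/ (2C), coda /z/ ok; σ2 onset /l/, coda /f/ ok → licit
dfif.bu — σ1 onset /df/ (2C), coda /f/ ok; σ2 onset /b/, coda /∅/ ok → licit
mwlefd — violates constraint (d): syllable 1 onset /mwl/ has 3 consonants (> 2) → illicit
kne — σ1 onset /kn/ (2C), coda /∅/ ok → licit
zefd — σ1 onset /z/, coda /fd/ (2→1 falls) ok → licit
Licit: jwez.lif, dfif.bu, kne, zefd → 4.

4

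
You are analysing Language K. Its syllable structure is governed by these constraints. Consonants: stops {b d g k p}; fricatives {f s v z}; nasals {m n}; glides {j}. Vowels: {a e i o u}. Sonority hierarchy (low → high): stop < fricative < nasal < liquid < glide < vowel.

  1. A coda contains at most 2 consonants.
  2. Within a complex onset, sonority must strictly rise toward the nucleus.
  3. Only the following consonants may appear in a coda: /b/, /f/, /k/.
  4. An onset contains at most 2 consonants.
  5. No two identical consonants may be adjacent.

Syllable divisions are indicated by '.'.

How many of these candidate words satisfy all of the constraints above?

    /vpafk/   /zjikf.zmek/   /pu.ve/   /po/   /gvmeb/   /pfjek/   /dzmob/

/vpafk/ — violates constraint 2: syllable 1 onset /vp/: /v/ (fricative, 2) → /p/ (stop, 1) does not rise → illicit
/zjikf.zmek/ — σ1 onset /zj/ (2→5 rises), coda /kf/ (2C) ok; σ2 onset /zm/ (2→3 rises), coda /k/ ok → licit
/pu.ve/ — σ1 onset /p/, coda /∅/ ok; σ2 onset /v/, coda /∅/ ok → licit
/po/ — σ1 onset /p/, coda /∅/ ok → licit
/gvmeb/ — violates constraint 4: syllable 1 onset /gvm/ has 3 consonants (> 2) → illicit
/pfjek/ — violates constraint 4: syllable 1 onset /pfj/ has 3 consonants (> 2) → illicit
/dzmob/ — violates constraint 4: syllable 1 onset /dzm/ has 3 consonants (> 2) → illicit
Licit: /zjikf.zmek/, /pu.ve/, /po/ → 3.

3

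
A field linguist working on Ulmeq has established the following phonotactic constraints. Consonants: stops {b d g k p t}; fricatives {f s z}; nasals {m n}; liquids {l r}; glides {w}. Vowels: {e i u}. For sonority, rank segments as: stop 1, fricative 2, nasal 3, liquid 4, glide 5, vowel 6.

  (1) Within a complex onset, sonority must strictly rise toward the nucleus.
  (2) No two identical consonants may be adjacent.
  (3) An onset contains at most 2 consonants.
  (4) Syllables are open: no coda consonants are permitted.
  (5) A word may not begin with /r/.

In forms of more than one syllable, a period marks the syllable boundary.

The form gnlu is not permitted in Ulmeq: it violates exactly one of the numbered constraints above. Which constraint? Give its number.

3

gnlu: syllable 1 onset /gnl/ has 3 consonants (> 2).
This is a violation of constraint 3: "An onset contains at most 2 consonants."
The remaining constraints (1, 2, 4, 5) are satisfied.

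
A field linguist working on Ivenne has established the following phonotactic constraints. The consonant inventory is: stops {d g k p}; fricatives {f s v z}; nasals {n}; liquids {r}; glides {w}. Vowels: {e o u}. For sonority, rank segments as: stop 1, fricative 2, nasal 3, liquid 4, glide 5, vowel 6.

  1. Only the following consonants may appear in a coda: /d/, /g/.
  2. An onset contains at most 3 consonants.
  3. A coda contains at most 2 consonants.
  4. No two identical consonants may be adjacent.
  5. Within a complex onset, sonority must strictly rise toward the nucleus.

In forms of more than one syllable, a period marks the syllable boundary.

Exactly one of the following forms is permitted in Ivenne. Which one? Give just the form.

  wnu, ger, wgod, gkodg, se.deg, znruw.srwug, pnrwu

se.deg

wnu — violates constraint 5: syllable 1 onset /wn/: /w/ (glide, 5) → /n/ (nasal, 3) does not rise → not permitted
ger — violates constraint 1: syllable 1 coda contains /r/, which is not a licensed coda consonant → not permitted
wgod — violates constraint 5: syllable 1 onset /wg/: /w/ (glide, 5) → /g/ (stop, 1) does not rise → not permitted
gkodg — violates constraint 5: syllable 1 onset /gk/: /g/ (stop, 1) → /k/ (stop, 1) does not rise → not permitted
se.deg — σ1 onset /s/, coda /∅/ ok; σ2 onset /d/, coda /g/ ok → permitted
znruw.srwug — violates constraint 1: syllable 1 coda contains /w/, which is not a licensed coda consonant → not permitted
pnrwu — violates constraint 2: syllable 1 onset /pnrw/ has 4 consonants (> 3) → not permitted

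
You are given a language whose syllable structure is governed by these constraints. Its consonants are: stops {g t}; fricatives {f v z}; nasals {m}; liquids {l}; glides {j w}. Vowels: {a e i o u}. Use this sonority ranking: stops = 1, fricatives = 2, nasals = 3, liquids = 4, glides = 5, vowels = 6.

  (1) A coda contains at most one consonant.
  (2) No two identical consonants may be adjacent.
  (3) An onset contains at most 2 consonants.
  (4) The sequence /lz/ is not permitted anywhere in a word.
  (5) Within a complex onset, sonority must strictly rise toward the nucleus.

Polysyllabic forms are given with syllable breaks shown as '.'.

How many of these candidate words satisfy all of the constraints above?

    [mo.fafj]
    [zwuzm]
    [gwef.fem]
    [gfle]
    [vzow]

0

[mo.fafj] — violates constraint 1: syllable 2 coda /fj/ has 2 consonants (> 1) → phonotactically illegal
[zwuzm] — violates constraint 1: syllable 1 coda /zm/ has 2 consonants (> 1) → phonotactically illegal
[gwef.fem] — violates constraint 2: adjacent identical consonants /ff/ → phonotactically illegal
[gfle] — violates constraint 3: syllable 1 onset /gfl/ has 3 consonants (> 2) → phonotactically illegal
[vzow] — violates constraint 5: syllable 1 onset /vz/: /v/ (fricative, 2) → /z/ (fricative, 2) does not rise → phonotactically illegal
No form is phonotactically legal → 0.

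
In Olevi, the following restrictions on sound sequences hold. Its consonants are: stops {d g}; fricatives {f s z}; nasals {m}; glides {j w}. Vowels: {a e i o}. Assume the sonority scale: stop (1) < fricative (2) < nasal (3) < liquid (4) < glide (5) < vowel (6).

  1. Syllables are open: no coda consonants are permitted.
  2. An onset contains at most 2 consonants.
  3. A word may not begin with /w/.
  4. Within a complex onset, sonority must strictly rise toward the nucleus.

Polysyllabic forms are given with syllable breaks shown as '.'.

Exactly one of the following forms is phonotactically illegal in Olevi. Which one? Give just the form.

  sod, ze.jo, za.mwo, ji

sod

sod — violates constraint 1: syllable 1 coda /d/ has 1 consonant (> 0) → phonotactically illegal
ze.jo — σ1 onset /z/, coda /∅/ ok; σ2 onset /j/, coda /∅/ ok → phonotactically legal
za.mwo — σ1 onset /z/, coda /∅/ ok; σ2 onset /mw/ (3→5 rises), coda /∅/ ok → phonotactically legal
ji — σ1 onset /j/, coda /∅/ ok → phonotactically legal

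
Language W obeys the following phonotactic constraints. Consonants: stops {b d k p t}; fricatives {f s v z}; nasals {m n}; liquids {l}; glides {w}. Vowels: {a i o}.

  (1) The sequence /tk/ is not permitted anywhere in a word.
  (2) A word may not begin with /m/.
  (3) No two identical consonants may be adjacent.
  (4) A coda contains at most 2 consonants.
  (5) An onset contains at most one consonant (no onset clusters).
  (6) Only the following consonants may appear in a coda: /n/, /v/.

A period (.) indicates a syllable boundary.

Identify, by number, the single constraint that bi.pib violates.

6

bi.pib: syllable 2 coda contains /b/, which is not a licensed coda consonant.
This is a violation of constraint 6: "Only the following consonants may appear in a coda: /n/, /v/."
The remaining constraints (1, 2, 3, 4, 5) are satisfied.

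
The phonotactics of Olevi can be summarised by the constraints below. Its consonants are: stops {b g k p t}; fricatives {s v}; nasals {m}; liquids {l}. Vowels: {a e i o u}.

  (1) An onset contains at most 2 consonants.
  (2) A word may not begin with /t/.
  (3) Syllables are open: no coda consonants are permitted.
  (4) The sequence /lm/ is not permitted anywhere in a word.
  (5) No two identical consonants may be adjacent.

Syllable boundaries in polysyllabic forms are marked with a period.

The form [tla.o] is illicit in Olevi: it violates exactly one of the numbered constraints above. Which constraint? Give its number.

[tla.o]: word begins with /t/.
This is a violation of constraint 2: "A word may not begin with /t/."
The remaining constraints (1, 3, 4, 5) are satisfied.

2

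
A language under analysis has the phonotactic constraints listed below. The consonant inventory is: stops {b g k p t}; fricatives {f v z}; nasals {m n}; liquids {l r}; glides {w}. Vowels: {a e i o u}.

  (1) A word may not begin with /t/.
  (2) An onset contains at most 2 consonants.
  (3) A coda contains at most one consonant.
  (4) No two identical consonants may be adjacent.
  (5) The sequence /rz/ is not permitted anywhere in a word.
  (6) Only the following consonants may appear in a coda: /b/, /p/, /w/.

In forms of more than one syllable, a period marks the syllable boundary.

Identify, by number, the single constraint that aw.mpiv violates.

aw.mpiv: syllable 2 coda contains /v/, which is not a licensed coda consonant.
This is a violation of constraint 6: "Only the following consonants may appear in a coda: /b/, /p/, /w/."
The remaining constraints (1, 2, 3, 4, 5) are satisfied.

6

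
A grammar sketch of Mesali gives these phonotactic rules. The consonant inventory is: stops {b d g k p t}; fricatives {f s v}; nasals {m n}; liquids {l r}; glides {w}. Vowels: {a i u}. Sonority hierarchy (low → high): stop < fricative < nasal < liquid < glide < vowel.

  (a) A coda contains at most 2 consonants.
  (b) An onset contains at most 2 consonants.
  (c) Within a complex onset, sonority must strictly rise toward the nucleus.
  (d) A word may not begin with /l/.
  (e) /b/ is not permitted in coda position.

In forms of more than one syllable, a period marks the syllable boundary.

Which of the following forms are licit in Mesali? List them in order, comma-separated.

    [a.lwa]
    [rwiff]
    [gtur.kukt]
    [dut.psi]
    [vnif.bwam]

[a.lwa], [rwiff], [dut.psi], [vnif.bwam]

[a.lwa] — σ1 onset /∅/, coda /∅/ ok; σ2 onset /lw/ (4→5 rises), coda /∅/ ok → licit
[rwiff] — σ1 onset /rw/ (4→5 rises), coda /ff/ (2C) ok → licit
[gtur.kukt] — violates constraint (c): syllable 1 onset /gt/: /g/ (stop, 1) → /t/ (stop, 1) does not rise → illicit
[dut.psi] — σ1 onset /d/, coda /t/ ok; σ2 onset /ps/ (1→2 rises), coda /∅/ ok → licit
[vnif.bwam] — σ1 onset /vn/ (2→3 rises), coda /f/ ok; σ2 onset /bw/ (1→5 rises), coda /m/ ok → licit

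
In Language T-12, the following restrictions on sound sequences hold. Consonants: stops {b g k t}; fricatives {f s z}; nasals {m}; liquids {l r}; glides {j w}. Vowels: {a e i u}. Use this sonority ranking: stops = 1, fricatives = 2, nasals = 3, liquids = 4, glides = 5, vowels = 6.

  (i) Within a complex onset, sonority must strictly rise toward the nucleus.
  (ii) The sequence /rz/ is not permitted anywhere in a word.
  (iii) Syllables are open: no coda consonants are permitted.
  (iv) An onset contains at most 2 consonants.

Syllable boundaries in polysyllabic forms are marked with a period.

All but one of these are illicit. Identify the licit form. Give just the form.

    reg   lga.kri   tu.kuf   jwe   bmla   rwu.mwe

reg — violates constraint (iii): syllable 1 coda /g/ has 1 consonant (> 0) → illicit
lga.kri — violates constraint (i): syllable 1 onset /lg/: /l/ (liquid, 4) → /g/ (stop, 1) does not rise → illicit
tu.kuf — violates constraint (iii): syllable 2 coda /f/ has 1 consonant (> 0) → illicit
jwe — violates constraint (i): syllable 1 onset /jw/: /j/ (glide, 5) → /w/ (glide, 5) does not rise → illicit
bmla — violates constraint (iv): syllable 1 onset /bml/ has 3 consonants (> 2) → illicit
rwu.mwe — σ1 onset /rw/ (4→5 rises), coda /∅/ ok; σ2 onset /mw/ (3→5 rises), coda /∅/ ok → licit

rwu.mwe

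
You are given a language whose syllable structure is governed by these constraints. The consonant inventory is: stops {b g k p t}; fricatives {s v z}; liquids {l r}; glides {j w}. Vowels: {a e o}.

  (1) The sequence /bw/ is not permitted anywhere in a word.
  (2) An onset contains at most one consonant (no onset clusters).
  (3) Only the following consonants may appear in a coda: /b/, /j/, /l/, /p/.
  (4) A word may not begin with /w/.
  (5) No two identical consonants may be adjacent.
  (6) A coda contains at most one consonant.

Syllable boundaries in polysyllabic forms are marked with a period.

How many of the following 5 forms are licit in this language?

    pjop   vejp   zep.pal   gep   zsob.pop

1

pjop — violates constraint 2: syllable 1 onset /pj/ has 2 consonants (> 1) → illicit
vejp — violates constraint 6: syllable 1 coda /jp/ has 2 consonants (> 1) → illicit
zep.pal — violates constraint 5: adjacent identical consonants /pp/ → illicit
gep — σ1 onset /g/, coda /p/ ok → licit
zsob.pop — violates constraint 2: syllable 1 onset /zs/ has 2 consonants (> 1) → illicit
Licit: gep → 1.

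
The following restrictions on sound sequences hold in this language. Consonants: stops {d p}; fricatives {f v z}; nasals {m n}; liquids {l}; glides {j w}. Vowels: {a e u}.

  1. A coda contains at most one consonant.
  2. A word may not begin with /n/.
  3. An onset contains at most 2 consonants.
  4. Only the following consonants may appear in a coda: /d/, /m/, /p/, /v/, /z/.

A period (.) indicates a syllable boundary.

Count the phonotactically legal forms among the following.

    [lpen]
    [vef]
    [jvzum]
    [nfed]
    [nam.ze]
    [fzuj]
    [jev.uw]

0

[lpen] — violates constraint 4: syllable 1 coda contains /n/, which is not a licensed coda consonant → phonotactically illegal
[vef] — violates constraint 4: syllable 1 coda contains /f/, which is not a licensed coda consonant → phonotactically illegal
[jvzum] — violates constraint 3: syllable 1 onset /jvz/ has 3 consonants (> 2) → phonotactically illegal
[nfed] — violates constraint 2: word begins with /n/ → phonotactically illegal
[nam.ze] — violates constraint 2: word begins with /n/ → phonotactically illegal
[fzuj] — violates constraint 4: syllable 1 coda contains /j/, which is not a licensed coda consonant → phonotactically illegal
[jev.uw] — violates constraint 4: syllable 2 coda contains /w/, which is not a licensed coda consonant → phonotactically illegal
No form is phonotactically legal → 0.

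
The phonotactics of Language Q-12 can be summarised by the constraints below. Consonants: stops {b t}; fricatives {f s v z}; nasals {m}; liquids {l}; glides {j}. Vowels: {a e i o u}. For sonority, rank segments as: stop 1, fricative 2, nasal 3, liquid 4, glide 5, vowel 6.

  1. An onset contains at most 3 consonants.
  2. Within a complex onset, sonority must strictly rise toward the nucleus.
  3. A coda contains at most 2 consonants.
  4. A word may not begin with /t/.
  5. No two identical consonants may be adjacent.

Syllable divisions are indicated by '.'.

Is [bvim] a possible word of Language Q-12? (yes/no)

[bvim] — σ1 onset /bv/ (1→2 rises), coda /m/ ok → permitted

yes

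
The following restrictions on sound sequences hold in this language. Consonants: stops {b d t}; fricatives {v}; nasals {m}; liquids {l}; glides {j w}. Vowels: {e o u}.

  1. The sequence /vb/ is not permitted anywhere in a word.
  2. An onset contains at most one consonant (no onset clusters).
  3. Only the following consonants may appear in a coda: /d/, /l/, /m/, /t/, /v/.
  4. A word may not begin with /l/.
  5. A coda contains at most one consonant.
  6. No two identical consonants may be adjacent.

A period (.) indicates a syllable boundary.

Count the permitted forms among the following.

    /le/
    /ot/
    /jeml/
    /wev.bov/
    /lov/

1

/le/ — violates constraint 4: word begins with /l/ → not permitted
/ot/ — σ1 onset /∅/, coda /t/ ok → permitted
/jeml/ — violates constraint 5: syllable 1 coda /ml/ has 2 consonants (> 1) → not permitted
/wev.bov/ — violates constraint 1: contains banned sequence /vb/ → not permitted
/lov/ — violates constraint 4: word begins with /l/ → not permitted
Permitted: /ot/ → 1.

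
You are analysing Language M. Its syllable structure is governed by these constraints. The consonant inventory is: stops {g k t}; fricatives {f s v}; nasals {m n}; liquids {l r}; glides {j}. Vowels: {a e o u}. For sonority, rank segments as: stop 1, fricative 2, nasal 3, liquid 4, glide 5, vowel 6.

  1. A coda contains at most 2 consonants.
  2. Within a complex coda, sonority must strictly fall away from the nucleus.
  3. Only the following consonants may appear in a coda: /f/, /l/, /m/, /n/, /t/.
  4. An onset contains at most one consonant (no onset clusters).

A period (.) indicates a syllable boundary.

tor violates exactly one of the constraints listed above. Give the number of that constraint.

3

tor: syllable 1 coda contains /r/, which is not a licensed coda consonant.
This is a violation of constraint 3: "Only the following consonants may appear in a coda: /f/, /l/, /m/, /n/, /t/."
The remaining constraints (1, 2, 4) are satisfied.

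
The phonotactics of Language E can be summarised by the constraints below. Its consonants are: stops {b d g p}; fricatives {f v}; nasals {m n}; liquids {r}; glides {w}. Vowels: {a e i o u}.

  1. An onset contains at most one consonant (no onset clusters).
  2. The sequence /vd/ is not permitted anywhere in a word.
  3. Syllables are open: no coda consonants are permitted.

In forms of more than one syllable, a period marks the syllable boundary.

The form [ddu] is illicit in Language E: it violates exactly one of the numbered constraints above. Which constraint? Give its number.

1

[ddu]: syllable 1 onset /dd/ has 2 consonants (> 1).
This is a violation of constraint 1: "An onset contains at most one consonant (no onset clusters)."
The remaining constraints (2, 3) are satisfied.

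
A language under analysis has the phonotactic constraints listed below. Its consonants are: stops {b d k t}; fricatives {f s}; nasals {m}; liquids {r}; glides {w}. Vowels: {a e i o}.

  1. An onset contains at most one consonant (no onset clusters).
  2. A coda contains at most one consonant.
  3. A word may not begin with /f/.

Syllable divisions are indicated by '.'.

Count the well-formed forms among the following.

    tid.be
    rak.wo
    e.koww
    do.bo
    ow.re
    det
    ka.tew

tid.be — σ1 onset /t/, coda /d/ ok; σ2 onset /b/, coda /∅/ ok → well-formed
rak.wo — σ1 onset /r/, coda /k/ ok; σ2 onset /w/, coda /∅/ ok → well-formed
e.koww — violates constraint 2: syllable 2 coda /ww/ has 2 consonants (> 1) → ill-formed
do.bo — σ1 onset /d/, coda /∅/ ok; σ2 onset /b/, coda /∅/ ok → well-formed
ow.re — σ1 onset /∅/, coda /w/ ok; σ2 onset /r/, coda /∅/ ok → well-formed
det — σ1 onset /d/, coda /t/ ok → well-formed
ka.tew — σ1 onset /k/, coda /∅/ ok; σ2 onset /t/, coda /w/ ok → well-formed
Well-formed: tid.be, rak.wo, do.bo, ow.re, det, ka.tew → 6.

6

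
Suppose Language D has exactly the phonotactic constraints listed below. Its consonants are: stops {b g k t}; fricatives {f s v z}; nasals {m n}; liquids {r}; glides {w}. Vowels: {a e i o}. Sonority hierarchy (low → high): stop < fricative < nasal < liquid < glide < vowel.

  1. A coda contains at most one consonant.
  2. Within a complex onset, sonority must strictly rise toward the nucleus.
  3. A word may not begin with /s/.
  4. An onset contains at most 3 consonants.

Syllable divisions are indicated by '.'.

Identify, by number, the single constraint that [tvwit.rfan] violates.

2

[tvwit.rfan]: syllable 2 onset /rf/: /r/ (liquid, 4) → /f/ (fricative, 2) does not rise.
This is a violation of constraint 2: "Within a complex onset, sonority must strictly rise toward the nucleus."
The remaining constraints (1, 3, 4) are satisfied.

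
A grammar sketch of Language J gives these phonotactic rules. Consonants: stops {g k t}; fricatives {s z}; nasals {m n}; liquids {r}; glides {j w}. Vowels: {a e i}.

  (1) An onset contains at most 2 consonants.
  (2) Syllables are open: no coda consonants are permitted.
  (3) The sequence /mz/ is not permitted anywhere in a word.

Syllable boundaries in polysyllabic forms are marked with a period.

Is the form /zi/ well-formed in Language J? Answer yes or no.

yes

/zi/ — σ1 onset /z/, coda /∅/ ok → well-formed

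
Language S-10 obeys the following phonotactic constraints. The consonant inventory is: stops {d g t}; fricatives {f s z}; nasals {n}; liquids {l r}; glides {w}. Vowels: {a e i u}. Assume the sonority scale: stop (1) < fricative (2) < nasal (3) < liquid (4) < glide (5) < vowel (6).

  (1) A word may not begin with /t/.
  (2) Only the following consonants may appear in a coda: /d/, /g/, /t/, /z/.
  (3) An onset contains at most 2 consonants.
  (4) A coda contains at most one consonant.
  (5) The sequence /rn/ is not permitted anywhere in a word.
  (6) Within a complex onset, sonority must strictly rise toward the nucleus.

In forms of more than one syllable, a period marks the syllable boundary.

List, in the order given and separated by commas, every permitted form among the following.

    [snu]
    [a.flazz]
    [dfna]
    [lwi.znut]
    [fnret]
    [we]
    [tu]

[snu] — σ1 onset /sn/ (2→3 rises), coda /∅/ ok → permitted
[a.flazz] — violates constraint 4: syllable 2 coda /zz/ has 2 consonants (> 1) → not permitted
[dfna] — violates constraint 3: syllable 1 onset /dfn/ has 3 consonants (> 2) → not permitted
[lwi.znut] — σ1 onset /lw/ (4→5 rises), coda /∅/ ok; σ2 onset /zn/ (2→3 rises), coda /t/ ok → permitted
[fnret] — violates constraint 3: syllable 1 onset /fnr/ has 3 consonants (> 2) → not permitted
[we] — σ1 onset /w/, coda /∅/ ok → permitted
[tu] — violates constraint 1: word begins with /t/ → not permitted

[snu], [lwi.znut], [we]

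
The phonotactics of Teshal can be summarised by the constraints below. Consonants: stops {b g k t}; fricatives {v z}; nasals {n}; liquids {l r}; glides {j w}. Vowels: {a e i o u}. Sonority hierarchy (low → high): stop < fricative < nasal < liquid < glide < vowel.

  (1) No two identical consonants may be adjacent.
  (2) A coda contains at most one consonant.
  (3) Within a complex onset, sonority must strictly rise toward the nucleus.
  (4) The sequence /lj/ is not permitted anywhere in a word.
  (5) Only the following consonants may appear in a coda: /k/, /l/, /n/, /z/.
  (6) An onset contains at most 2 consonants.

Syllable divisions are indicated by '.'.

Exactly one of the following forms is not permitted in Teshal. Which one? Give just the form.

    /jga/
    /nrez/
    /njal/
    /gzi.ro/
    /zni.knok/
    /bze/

/jga/ — violates constraint 3: syllable 1 onset /jg/: /j/ (glide, 5) → /g/ (stop, 1) does not rise → not permitted
/nrez/ — σ1 onset /nr/ (3→4 rises), coda /z/ ok → permitted
/njal/ — σ1 onset /nj/ (3→5 rises), coda /l/ ok → permitted
/gzi.ro/ — σ1 onset /gz/ (1→2 rises), coda /∅/ ok; σ2 onset /r/, coda /∅/ ok → permitted
/zni.knok/ — σ1 onset /zn/ (2→3 rises), coda /∅/ ok; σ2 onset /kn/ (1→3 rises), coda /k/ ok → permitted
/bze/ — σ1 onset /bz/ (1→2 rises), coda /∅/ ok → permitted

/jga/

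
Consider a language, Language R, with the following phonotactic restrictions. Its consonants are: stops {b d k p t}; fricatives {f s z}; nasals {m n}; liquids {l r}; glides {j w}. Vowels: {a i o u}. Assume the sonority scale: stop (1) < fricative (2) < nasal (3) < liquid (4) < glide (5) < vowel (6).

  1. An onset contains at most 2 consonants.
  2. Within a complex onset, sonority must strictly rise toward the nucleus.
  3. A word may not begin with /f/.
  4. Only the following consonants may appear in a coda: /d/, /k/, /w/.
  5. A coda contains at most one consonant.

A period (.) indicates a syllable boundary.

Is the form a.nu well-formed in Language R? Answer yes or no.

yes

a.nu — σ1 onset /∅/, coda /∅/ ok; σ2 onset /n/, coda /∅/ ok → well-formed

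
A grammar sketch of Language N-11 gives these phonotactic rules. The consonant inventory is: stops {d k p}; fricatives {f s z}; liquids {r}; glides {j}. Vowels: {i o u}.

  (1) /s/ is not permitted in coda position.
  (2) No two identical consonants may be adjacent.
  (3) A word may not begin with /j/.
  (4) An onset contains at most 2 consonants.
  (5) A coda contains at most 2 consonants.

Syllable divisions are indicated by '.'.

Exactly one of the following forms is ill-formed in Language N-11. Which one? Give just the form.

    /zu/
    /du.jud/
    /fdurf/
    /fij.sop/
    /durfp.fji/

/zu/ — σ1 onset /z/, coda /∅/ ok → well-formed
/du.jud/ — σ1 onset /d/, coda /∅/ ok; σ2 onset /j/, coda /d/ ok → well-formed
/fdurf/ — σ1 onset /fd/ (2C), coda /rf/ (2C) ok → well-formed
/fij.sop/ — σ1 onset /f/, coda /j/ ok; σ2 onset /s/, coda /p/ ok → well-formed
/durfp.fji/ — violates constraint 5: syllable 1 coda /rfp/ has 3 consonants (> 2) → ill-formed

/durfp.fji/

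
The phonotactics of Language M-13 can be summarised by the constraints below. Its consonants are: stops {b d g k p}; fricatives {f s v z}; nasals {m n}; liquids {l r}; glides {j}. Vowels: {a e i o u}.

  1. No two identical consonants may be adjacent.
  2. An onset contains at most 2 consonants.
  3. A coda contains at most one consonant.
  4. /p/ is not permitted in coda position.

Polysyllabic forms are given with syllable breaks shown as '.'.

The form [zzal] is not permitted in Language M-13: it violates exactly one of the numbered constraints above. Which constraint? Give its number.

1

[zzal]: adjacent identical consonants /zz/.
This is a violation of constraint 1: "No two identical consonants may be adjacent."
The remaining constraints (2, 3, 4) are satisfied.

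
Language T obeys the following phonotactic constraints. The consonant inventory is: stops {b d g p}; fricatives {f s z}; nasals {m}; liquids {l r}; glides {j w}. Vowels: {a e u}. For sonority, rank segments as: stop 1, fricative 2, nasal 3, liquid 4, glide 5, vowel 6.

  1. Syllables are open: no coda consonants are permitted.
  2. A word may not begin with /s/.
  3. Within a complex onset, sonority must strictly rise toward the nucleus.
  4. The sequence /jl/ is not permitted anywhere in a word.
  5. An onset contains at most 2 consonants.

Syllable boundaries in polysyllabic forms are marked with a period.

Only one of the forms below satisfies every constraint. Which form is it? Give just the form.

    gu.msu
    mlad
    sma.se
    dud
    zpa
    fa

fa

gu.msu — violates constraint 3: syllable 2 onset /ms/: /m/ (nasal, 3) → /s/ (fricative, 2) does not rise → ill-formed
mlad — violates constraint 1: syllable 1 coda /d/ has 1 consonant (> 0) → ill-formed
sma.se — violates constraint 2: word begins with /s/ → ill-formed
dud — violates constraint 1: syllable 1 coda /d/ has 1 consonant (> 0) → ill-formed
zpa — violates constraint 3: syllable 1 onset /zp/: /z/ (fricative, 2) → /p/ (stop, 1) does not rise → ill-formed
fa — σ1 onset /f/, coda /∅/ ok → well-formed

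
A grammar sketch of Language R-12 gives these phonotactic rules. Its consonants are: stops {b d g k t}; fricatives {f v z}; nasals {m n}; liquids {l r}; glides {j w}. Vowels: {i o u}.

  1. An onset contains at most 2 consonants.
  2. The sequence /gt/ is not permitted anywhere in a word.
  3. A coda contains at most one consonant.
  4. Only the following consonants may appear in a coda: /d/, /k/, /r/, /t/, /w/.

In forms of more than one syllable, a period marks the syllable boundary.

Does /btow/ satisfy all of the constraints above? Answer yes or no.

yes

/btow/ — σ1 onset /bt/ (2C), coda /w/ ok → licit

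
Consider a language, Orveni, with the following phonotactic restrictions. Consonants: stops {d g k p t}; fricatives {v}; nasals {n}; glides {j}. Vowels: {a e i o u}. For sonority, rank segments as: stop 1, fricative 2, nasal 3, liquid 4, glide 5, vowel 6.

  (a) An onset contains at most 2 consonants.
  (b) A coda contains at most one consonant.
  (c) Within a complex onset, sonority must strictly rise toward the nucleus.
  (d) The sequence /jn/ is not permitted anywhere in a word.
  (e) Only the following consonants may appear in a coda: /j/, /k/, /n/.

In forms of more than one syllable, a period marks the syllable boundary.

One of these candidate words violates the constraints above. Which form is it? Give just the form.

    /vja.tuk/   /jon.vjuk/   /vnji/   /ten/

/vja.tuk/ — σ1 onset /vj/ (2→5 rises), coda /∅/ ok; σ2 onset /t/, coda /k/ ok → licit
/jon.vjuk/ — σ1 onset /j/, coda /n/ ok; σ2 onset /vj/ (2→5 rises), coda /k/ ok → licit
/vnji/ — violates constraint (a): syllable 1 onset /vnj/ has 3 consonants (> 2) → illicit
/ten/ — σ1 onset /t/, coda /n/ ok → licit

/vnji/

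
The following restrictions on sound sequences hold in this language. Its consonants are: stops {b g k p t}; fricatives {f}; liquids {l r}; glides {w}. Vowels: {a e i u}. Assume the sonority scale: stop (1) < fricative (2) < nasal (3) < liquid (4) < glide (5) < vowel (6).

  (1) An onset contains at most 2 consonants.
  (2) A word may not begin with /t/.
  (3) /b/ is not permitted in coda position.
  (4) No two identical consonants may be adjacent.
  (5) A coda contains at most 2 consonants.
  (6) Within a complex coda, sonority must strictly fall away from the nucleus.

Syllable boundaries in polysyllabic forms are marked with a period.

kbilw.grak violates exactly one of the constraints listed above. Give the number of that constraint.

kbilw.grak: syllable 1 coda /lw/: /l/ (liquid, 4) → /w/ (glide, 5) does not fall.
This is a violation of constraint 6: "Within a complex coda, sonority must strictly fall away from the nucleus."
The remaining constraints (1, 2, 3, 4, 5) are satisfied.

6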